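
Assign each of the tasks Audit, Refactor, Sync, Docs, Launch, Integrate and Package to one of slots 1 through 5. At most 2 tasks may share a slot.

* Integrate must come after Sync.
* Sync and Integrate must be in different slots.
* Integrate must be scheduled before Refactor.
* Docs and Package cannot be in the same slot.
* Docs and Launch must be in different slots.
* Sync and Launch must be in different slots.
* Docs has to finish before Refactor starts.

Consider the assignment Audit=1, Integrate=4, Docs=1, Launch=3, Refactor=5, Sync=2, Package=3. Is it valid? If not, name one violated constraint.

Sync and Integrate must be in different slots — holds.
Sync and Launch must be in different slots — holds.
Docs and Package cannot be in the same slot — holds.
Docs has to finish before Refactor starts — holds.
Integrate must come after Sync — holds.
Docs and Launch must be in different slots — holds.
Integrate must be scheduled before Refactor — holds.
At most 2 tasks may share a slot — holds.

Yes, all constraints hold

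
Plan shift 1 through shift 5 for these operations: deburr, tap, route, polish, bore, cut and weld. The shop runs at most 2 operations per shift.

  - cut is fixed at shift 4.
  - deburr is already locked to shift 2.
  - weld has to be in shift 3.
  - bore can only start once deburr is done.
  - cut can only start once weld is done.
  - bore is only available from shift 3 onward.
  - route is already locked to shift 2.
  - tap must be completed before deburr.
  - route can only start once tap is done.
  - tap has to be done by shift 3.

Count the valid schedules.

Splitting on polish: it can be shift 1 (3), shift 3 (2), shift 4 (2), shift 5 (3). Listing each branch's schedules as (deburr, tap, route, bore, cut, weld) by shift number:
polish=shift 1: (2,1,2,3,4,3) (2,1,2,4,4,3) (2,1,2,5,4,3) — 3.
polish=shift 3: (2,1,2,4,4,3) (2,1,2,5,4,3) — 2.
polish=shift 4: (2,1,2,3,4,3) (2,1,2,5,4,3) — 2.
polish=shift 5: (2,1,2,3,4,3) (2,1,2,4,4,3) (2,1,2,5,4,3) — 3.
Summing: 3 + 2 + 2 + 3 = 10.

10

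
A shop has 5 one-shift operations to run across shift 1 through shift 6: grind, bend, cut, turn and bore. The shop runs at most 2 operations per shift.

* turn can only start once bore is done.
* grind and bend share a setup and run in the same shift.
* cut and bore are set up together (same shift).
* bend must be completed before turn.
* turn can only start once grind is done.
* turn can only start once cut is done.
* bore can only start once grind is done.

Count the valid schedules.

Splitting on grind: it can be shift 1 (10), shift 2 (6), shift 3 (3), shift 4 (1). Listing each branch's schedules as (bend, cut, turn, bore) by shift number:
grind=shift 1: (1,2,3,2) (1,2,4,2) (1,2,5,2) (1,2,6,2) (1,3,4,3) (1,3,5,3) (1,3,6,3) (1,4,5,4) (1,4,6,4) (1,5,6,5) — 10.
grind=shift 2: (2,3,4,3) (2,3,5,3) (2,3,6,3) (2,4,5,4) (2,4,6,4) (2,5,6,5) — 6.
grind=shift 3: (3,4,5,4) (3,4,6,4) (3,5,6,5) — 3.
grind=shift 4: (4,5,6,5) — 1.
Summing: 10 + 6 + 3 + 1 = 20.

20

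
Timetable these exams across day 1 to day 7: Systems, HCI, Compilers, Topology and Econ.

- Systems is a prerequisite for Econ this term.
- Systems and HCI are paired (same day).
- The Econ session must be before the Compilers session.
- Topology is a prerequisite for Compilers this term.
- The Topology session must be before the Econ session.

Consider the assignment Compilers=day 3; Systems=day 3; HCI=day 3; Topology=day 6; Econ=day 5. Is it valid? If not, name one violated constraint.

No. Topology is a prerequisite for Compilers this term is not satisfied.

Systems is a prerequisite for Econ this term — holds.
Topology is a prerequisite for Compilers this term — violated.
Systems and HCI are paired (same day) — holds.
The Econ session must be before the Compilers session — violated.
The Topology session must be before the Econ session — violated.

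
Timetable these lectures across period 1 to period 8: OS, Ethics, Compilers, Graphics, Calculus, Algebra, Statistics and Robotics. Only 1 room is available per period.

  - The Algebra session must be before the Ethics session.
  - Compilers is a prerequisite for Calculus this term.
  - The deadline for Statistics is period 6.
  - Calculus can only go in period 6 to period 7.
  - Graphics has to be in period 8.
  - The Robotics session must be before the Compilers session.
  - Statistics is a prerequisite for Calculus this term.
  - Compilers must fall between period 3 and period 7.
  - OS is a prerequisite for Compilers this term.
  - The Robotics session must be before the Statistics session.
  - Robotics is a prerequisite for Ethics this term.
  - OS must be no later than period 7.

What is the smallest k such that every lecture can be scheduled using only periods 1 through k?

The precedence chain requires at least 3 distinct periods.
With at most 1 per period and 8 lectures, at least 8 periods are needed.
Graphics can't be placed before period 8, so the schedule must run through at least period 8.
8 works (last occupied period: period 8): for example Graphics in period 8; Robotics in period 2; OS in period 1; Compilers in period 3; Calculus in period 6; Algebra in period 5; Statistics in period 4; Ethics in period 7.

8 periods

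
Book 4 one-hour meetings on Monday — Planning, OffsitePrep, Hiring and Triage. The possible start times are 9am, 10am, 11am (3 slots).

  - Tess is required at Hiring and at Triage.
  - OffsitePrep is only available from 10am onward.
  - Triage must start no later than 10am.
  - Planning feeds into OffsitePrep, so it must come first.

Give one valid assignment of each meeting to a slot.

Hiring in 10am, OffsitePrep in 10am, Triage in 9am, Planning in 9am

Checking: Planning(9am) before OffsitePrep(10am); Hiring(10am) != Triage(9am); OffsitePrep=10am in [10am,11am]; Triage=9am in [9am,10am].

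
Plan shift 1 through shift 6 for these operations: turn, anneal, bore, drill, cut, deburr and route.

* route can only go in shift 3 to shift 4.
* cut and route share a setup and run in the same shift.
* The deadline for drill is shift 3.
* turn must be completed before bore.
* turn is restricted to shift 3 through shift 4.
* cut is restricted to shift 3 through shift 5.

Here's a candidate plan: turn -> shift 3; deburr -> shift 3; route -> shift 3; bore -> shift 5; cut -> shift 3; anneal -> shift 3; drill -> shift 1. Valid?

cut and route share a setup and run in the same shift — holds.
The deadline for drill is shift 3 — holds.
cut is restricted to shift 3 through shift 5 — holds.
turn must be completed before bore — holds.
route can only go in shift 3 to shift 4 — holds.
turn is restricted to shift 3 through shift 4 — holds.

Valid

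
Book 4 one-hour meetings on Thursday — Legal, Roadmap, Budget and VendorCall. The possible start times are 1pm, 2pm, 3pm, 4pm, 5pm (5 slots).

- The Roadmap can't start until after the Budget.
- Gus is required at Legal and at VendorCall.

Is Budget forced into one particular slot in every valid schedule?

No

Budget can be 1pm (e.g. Legal -> 1pm, Roadmap -> 2pm, VendorCall -> 2pm, Budget -> 1pm) or 2pm (e.g. Legal in 1pm, VendorCall in 2pm, Budget in 2pm, Roadmap in 3pm).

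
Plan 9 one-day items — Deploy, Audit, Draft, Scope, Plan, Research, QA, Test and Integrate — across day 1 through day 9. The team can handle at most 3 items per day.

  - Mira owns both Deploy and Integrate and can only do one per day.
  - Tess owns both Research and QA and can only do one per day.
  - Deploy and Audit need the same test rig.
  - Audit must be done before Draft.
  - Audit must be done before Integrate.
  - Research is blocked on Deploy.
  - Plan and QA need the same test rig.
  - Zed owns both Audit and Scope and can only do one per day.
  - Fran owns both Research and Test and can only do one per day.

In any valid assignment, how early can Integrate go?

Precedence pushes Integrate to at least day 2.
Integrate at day 2 is achievable: QA=day 3; Deploy=day 3; Audit=day 1; Scope=day 2; Integrate=day 2; Plan=day 1; Research=day 4; Draft=day 2; Test=day 1.

day 2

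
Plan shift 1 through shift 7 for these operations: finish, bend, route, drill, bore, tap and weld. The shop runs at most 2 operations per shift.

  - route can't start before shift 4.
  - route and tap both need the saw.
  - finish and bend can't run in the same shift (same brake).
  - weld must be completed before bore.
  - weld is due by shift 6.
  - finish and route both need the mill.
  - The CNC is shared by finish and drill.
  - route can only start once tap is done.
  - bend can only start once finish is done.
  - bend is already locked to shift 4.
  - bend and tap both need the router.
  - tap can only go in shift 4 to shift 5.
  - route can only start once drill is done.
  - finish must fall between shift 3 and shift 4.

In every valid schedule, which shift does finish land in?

finish's window is shift 3–shift 4.
bend is fixed at shift 4, and finish can't share a shift with bend.
So finish must be shift 3.

shift 3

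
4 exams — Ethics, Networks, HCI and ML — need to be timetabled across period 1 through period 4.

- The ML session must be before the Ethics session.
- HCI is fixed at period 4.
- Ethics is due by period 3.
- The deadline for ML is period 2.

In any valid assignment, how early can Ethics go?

period 2

Precedence pushes Ethics to at least period 2; Ethics's own window allows nothing later than period 3.
Ethics at period 2 is achievable: ML -> period 1; HCI -> period 4; Ethics -> period 2; Networks -> period 1.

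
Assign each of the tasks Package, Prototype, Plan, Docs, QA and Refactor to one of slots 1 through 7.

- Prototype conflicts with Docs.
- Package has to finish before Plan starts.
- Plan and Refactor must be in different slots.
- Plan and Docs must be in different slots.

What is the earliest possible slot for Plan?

2

Precedence pushes Plan to at least 2.
Plan at 2 is achievable: QA in 1; Plan in 2; Package in 1; Prototype in 1; Docs in 3; Refactor in 1.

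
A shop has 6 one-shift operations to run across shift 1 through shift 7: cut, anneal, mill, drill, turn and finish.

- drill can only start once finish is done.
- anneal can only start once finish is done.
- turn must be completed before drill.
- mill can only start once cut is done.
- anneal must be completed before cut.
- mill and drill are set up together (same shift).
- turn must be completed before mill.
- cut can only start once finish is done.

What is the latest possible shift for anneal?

Precedence pushes anneal to at least shift 2; downstream work caps anneal at shift 5.
anneal at shift 5 is achievable: cut=shift 6, anneal=shift 5, mill=shift 7, turn=shift 1, finish=shift 1, drill=shift 7.

shift 5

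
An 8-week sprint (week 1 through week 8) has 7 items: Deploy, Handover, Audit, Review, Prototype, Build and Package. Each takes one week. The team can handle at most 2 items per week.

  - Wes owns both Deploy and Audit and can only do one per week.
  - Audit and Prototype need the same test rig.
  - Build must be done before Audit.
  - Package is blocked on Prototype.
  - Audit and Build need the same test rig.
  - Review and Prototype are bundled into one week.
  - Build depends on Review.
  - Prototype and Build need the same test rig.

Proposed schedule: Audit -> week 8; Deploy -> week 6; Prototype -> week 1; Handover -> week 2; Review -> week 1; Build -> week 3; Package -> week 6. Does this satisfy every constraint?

Build depends on Review — holds.
Package is blocked on Prototype — holds.
Audit and Build need the same test rig — holds.
Build must be done before Audit — holds.
The team can handle at most 2 items per week — holds.
Audit and Prototype need the same test rig — holds.
Wes owns both Deploy and Audit and can only do one per week — holds.
Prototype and Build need the same test rig — holds.
Review and Prototype are bundled into one week — holds.

Yes, all constraints hold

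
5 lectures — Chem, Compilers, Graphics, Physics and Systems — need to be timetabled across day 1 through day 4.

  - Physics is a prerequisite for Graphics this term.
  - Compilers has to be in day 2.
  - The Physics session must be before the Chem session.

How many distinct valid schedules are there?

Splitting on Chem: it can be day 2 (12), day 3 (20), day 4 (24). Listing each branch's schedules as (Compilers, Graphics, Physics, Systems) by day number:
Chem=day 2: (2,2,1,1) (2,2,1,2) (2,2,1,3) (2,2,1,4) (2,3,1,1) (2,3,1,2) (2,3,1,3) (2,3,1,4) (2,4,1,1) (2,4,1,2) (2,4,1,3) (2,4,1,4) — 12.
Chem=day 3: (2,2,1,1) (2,2,1,2) (2,2,1,3) (2,2,1,4) (2,3,1,1) (2,3,1,2) (2,3,1,3) (2,3,1,4) (2,3,2,1) (2,3,2,2) (2,3,2,3) (2,3,2,4) (2,4,1,1) (2,4,1,2) (2,4,1,3) (2,4,1,4) (2,4,2,1) (2,4,2,2) (2,4,2,3) (2,4,2,4) — 20.
Chem=day 4: (2,2,1,1) (2,2,1,2) (2,2,1,3) (2,2,1,4) (2,3,1,1) (2,3,1,2) (2,3,1,3) (2,3,1,4) (2,3,2,1) (2,3,2,2) (2,3,2,3) (2,3,2,4) (2,4,1,1) (2,4,1,2) (2,4,1,3) (2,4,1,4) (2,4,2,1) (2,4,2,2) (2,4,2,3) (2,4,2,4) (2,4,3,1) (2,4,3,2) (2,4,3,3) (2,4,3,4) — 24.
Summing: 12 + 20 + 24 = 56.

56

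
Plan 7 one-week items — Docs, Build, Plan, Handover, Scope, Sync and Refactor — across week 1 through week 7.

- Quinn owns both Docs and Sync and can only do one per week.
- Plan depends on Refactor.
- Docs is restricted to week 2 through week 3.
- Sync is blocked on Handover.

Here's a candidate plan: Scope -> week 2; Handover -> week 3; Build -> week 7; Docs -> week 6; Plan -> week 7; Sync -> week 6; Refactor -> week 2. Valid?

No — it violates: Docs is restricted to week 2 through week 3

Sync is blocked on Handover — holds.
Quinn owns both Docs and Sync and can only do one per week — violated.
Docs is restricted to week 2 through week 3 — violated.
Plan depends on Refactor — holds.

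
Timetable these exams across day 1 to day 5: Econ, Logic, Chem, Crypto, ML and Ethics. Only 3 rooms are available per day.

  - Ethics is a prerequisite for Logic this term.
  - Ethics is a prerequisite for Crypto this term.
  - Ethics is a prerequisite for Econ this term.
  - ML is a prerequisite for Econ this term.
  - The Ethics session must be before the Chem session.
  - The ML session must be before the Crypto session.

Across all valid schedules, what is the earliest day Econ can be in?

day 2

Precedence pushes Econ to at least day 2.
Econ at day 2 is achievable: ML in day 1, Ethics in day 1, Crypto in day 2, Chem in day 3, Logic in day 2, Econ in day 2.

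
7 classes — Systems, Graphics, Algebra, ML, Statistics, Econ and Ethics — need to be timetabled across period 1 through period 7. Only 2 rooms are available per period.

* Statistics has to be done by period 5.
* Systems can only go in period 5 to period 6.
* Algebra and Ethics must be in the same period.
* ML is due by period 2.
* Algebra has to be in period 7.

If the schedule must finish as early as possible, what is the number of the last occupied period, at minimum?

7

With at most 2 per period and 7 classes, at least 4 periods are needed.
Algebra can't be placed before period 7, so the schedule must run through at least period 7.
7 works (last occupied period: period 7): for example Systems in period 5, Graphics in period 2, ML in period 1, Econ in period 2, Statistics in period 1, Ethics in period 7, Algebra in period 7.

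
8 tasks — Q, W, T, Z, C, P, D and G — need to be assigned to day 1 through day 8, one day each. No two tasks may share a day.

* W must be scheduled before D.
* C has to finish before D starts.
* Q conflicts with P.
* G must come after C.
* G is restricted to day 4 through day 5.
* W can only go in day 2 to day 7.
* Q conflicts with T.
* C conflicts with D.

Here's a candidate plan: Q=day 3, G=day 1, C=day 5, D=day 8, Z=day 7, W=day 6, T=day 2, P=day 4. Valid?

W can only go in day 2 to day 7 — holds.
W must be scheduled before D — holds.
Q conflicts with T — holds.
C conflicts with D — holds.
G must come after C — violated.
C has to finish before D starts — holds.
G is restricted to day 4 through day 5 — violated.
No two tasks may share a day — holds.
Q conflicts with P — holds.

No — it violates: G must come after C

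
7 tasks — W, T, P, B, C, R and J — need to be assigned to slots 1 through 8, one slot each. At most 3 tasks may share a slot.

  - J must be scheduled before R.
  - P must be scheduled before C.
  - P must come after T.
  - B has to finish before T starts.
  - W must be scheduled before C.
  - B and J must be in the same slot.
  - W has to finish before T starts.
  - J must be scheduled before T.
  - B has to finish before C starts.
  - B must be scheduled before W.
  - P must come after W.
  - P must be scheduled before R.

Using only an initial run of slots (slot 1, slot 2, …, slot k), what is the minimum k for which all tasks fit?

The precedence chain requires at least 5 distinct slots.
With at most 3 per slot and 7 tasks, at least 3 slots are needed.
5 works (last occupied slot: 5): for example P -> 4; T -> 3; W -> 2; B -> 1; J -> 1; R -> 5; C -> 5.

5 slots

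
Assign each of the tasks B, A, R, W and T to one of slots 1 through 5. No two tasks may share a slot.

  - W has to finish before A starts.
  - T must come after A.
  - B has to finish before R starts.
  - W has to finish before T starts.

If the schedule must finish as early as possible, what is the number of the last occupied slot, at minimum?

5

The precedence chain requires at least 3 distinct slots.
With at most 1 per slot and 5 tasks, at least 5 slots are needed.
5 works (last occupied slot: 5): for example B=4, R=5, A=2, T=3, W=1.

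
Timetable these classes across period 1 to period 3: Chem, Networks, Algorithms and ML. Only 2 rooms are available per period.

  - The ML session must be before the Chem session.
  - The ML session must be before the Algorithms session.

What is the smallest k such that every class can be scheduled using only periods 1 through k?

2 periods

The precedence chain requires at least 2 distinct periods.
With at most 2 per period and 4 classes, at least 2 periods are needed.
2 works (last occupied period: period 2): for example Algorithms=period 2; Networks=period 1; Chem=period 2; ML=period 1.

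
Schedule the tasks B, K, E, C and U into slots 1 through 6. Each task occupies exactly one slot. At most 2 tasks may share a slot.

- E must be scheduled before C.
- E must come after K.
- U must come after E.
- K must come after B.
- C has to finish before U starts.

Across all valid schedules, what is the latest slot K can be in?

Precedence pushes K to at least 2; downstream work caps K at 3.
K at 3 is achievable: K=3; U=6; C=5; B=1; E=4.

3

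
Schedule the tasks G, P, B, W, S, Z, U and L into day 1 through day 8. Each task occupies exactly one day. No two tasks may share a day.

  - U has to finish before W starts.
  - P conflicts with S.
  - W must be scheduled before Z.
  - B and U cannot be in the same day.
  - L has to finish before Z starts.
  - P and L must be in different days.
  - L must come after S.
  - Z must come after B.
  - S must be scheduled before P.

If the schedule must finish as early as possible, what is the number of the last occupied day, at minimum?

The precedence chain requires at least 3 distinct days.
With at most 1 per day and 8 tasks, at least 8 days are needed.
8 works (last occupied day: day 8): for example G -> day 8; B -> day 5; L -> day 4; W -> day 2; U -> day 1; Z -> day 6; S -> day 3; P -> day 7.

8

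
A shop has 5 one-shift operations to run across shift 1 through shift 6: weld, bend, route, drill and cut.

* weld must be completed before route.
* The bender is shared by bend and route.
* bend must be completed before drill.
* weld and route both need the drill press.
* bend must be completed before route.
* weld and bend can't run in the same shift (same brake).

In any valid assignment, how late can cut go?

shift 6

cut at shift 6 is achievable: route -> shift 3, weld -> shift 2, cut -> shift 6, drill -> shift 2, bend -> shift 1.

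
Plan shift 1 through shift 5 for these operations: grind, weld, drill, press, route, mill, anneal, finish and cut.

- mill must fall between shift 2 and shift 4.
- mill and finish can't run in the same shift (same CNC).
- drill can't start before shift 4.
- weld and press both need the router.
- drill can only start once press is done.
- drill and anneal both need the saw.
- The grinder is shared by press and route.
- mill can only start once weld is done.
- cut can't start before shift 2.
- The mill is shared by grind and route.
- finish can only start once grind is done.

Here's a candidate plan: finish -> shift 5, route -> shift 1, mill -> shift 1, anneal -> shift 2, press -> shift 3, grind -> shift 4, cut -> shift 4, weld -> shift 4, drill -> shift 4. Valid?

cut can't start before shift 2 — holds.
mill and finish can't run in the same shift (same CNC) — holds.
drill can't start before shift 4 — holds.
mill can only start once weld is done — violated.
The mill is shared by grind and route — holds.
weld and press both need the router — holds.
finish can only start once grind is done — holds.
The grinder is shared by press and route — holds.
mill must fall between shift 2 and shift 4 — violated.
drill and anneal both need the saw — holds.
drill can only start once press is done — holds.

No — it violates: mill can only start once weld is done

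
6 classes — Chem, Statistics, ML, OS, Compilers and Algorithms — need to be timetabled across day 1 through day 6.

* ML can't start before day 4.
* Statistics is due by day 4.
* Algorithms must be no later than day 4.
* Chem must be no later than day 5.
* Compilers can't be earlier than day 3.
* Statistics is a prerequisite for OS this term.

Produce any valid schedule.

Statistics -> day 1; Algorithms -> day 1; OS -> day 2; ML -> day 4; Compilers -> day 3; Chem -> day 1

Checking: Statistics(day 1) before OS(day 2); Compilers=day 3 in [day 3,day 6]; Algorithms=day 1 in [day 1,day 4]; Statistics=day 1 in [day 1,day 4]; ML=day 4 in [day 4,day 6]; Chem=day 1 in [day 1,day 5].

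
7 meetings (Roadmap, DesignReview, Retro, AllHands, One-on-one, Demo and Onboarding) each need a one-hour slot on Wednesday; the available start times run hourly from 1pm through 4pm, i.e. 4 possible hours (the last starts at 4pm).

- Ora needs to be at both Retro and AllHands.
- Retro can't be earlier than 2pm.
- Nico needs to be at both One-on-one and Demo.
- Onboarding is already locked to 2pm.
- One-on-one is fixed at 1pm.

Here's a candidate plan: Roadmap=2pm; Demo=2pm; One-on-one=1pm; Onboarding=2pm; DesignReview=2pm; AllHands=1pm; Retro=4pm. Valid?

Yes

Onboarding is already locked to 2pm — holds.
Retro can't be earlier than 2pm — holds.
Nico needs to be at both One-on-one and Demo — holds.
One-on-one is fixed at 1pm — holds.
Ora needs to be at both Retro and AllHands — holds.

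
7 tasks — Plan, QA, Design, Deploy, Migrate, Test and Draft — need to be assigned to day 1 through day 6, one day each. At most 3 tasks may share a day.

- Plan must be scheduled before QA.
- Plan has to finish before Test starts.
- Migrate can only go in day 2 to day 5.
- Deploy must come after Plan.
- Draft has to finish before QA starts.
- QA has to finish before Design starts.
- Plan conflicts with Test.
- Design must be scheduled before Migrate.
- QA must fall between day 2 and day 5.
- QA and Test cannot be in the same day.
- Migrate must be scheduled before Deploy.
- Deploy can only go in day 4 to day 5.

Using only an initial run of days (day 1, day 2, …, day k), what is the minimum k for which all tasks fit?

The precedence chain requires at least 5 distinct days.
With at most 3 per day and 7 tasks, at least 3 days are needed.
5 works (last occupied day: day 5): for example QA=day 2; Migrate=day 4; Deploy=day 5; Draft=day 1; Plan=day 1; Design=day 3; Test=day 3.

5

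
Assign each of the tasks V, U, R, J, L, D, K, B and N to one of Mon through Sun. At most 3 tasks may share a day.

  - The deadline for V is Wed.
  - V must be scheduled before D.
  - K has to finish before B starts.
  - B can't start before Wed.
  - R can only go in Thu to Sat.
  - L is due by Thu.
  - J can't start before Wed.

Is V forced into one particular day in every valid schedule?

No

V can be Mon (e.g. N -> Tue, R -> Thu, B -> Wed, L -> Mon, V -> Mon, K -> Mon, J -> Wed, D -> Tue, U -> Tue) or Tue (e.g. K -> Mon; R -> Thu; D -> Wed; L -> Mon; U -> Mon; B -> Wed; V -> Tue; N -> Tue; J -> Wed).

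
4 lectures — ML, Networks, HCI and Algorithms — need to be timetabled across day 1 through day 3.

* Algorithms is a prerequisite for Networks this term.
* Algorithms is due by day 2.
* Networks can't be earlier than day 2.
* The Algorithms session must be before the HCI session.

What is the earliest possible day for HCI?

Precedence pushes HCI to at least day 2.
HCI at day 2 is achievable: ML -> day 1, HCI -> day 2, Networks -> day 2, Algorithms -> day 1.

day 2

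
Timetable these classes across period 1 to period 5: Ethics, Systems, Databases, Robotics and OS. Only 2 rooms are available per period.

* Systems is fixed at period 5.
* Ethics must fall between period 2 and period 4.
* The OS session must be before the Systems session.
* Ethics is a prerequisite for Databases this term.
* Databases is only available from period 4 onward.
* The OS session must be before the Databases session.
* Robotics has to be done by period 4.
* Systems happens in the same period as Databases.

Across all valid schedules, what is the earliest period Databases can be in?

period 5

Databases is available from period 4; Databases must be in the same period as Systems, which can't be before period 5, so Databases is at least period 5.
Databases at period 5 is achievable: Systems=period 5; Databases=period 5; Robotics=period 1; Ethics=period 2; OS=period 1.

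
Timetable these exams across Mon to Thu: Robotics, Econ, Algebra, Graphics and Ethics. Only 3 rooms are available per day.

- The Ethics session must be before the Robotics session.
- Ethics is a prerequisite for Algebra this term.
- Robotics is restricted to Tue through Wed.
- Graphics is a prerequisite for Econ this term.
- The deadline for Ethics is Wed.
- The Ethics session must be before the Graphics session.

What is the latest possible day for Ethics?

Tue

Ethics's own window allows nothing later than Wed; downstream work caps Ethics at Tue.
Ethics at Tue is achievable: Algebra=Wed, Econ=Thu, Robotics=Wed, Graphics=Wed, Ethics=Tue.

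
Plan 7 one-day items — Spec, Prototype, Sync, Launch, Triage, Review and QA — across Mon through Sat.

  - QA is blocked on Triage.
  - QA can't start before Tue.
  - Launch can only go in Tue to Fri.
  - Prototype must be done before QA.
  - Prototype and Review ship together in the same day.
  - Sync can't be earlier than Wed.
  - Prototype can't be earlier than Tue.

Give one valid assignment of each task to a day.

Triage in Mon; QA in Wed; Prototype in Tue; Spec in Mon; Launch in Tue; Sync in Wed; Review in Tue

Checking: Triage(Mon) before QA(Wed); Prototype(Tue) before QA(Wed); Prototype = Review = Tue; Prototype=Tue in [Tue,Sat]; Launch=Tue in [Tue,Fri]; Sync=Wed in [Wed,Sat]; QA=Wed in [Tue,Sat].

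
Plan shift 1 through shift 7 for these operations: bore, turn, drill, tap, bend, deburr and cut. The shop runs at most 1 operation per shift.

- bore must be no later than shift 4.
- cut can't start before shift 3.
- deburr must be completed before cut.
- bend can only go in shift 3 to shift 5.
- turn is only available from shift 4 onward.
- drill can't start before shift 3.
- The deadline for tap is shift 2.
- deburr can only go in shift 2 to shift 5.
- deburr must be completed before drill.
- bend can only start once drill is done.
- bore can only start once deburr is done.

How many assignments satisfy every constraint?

4

Enumerating: bore -> shift 3; tap -> shift 1; turn -> shift 6; deburr -> shift 2; cut -> shift 7; drill -> shift 4; bend -> shift 5 | cut -> shift 6, turn -> shift 7, tap -> shift 1, drill -> shift 4, bore -> shift 3, deburr -> shift 2, bend -> shift 5 | drill=shift 3; bore=shift 4; deburr=shift 2; turn=shift 6; cut=shift 7; tap=shift 1; bend=shift 5 | turn -> shift 7; deburr -> shift 2; bend -> shift 5; drill -> shift 3; bore -> shift 4; tap -> shift 1; cut -> shift 6.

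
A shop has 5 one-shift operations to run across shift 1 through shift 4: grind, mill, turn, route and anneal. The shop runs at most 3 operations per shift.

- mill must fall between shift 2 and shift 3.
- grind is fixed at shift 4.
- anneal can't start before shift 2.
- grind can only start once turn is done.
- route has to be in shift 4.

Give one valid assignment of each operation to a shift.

anneal=shift 2, grind=shift 4, turn=shift 1, route=shift 4, mill=shift 2

Checking: turn(shift 1) before grind(shift 4); mill=shift 2 in [shift 2,shift 3]; grind=shift 4 in [shift 4,shift 4]; anneal=shift 2 in [shift 2,shift 4]; route=shift 4 in [shift 4,shift 4]; max 2 per shift (cap 3).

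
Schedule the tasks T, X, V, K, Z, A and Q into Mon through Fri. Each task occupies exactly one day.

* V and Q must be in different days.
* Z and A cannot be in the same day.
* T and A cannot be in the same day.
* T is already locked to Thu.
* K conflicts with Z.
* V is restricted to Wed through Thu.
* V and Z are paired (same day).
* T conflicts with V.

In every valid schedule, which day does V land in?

V's window is Wed–Thu.
T is fixed at Thu, and V can't share a day with T.
So V must be Wed.

Wed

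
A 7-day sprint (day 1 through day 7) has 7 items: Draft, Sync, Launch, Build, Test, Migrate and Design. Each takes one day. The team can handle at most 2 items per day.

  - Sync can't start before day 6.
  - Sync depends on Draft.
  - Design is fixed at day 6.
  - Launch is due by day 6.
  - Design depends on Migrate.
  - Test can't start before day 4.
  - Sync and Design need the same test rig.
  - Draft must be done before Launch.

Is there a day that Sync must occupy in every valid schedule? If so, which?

Sync's window is day 6–day 7.
Design is fixed at day 6, and Sync can't share a day with Design.
So Sync must be day 7.

day 7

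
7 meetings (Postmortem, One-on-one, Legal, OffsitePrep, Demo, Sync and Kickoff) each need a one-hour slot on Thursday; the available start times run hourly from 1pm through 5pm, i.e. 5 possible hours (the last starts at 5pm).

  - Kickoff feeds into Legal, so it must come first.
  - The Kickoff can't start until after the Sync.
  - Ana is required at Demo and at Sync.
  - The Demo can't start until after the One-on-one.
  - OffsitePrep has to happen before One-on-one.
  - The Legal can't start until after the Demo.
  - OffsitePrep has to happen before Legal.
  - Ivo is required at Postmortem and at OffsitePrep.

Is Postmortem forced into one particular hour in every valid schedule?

No

Postmortem can be 1pm (e.g. Kickoff -> 2pm; OffsitePrep -> 2pm; Sync -> 1pm; Postmortem -> 1pm; Legal -> 5pm; One-on-one -> 3pm; Demo -> 4pm) or 2pm (e.g. Legal -> 4pm, One-on-one -> 2pm, Demo -> 3pm, Postmortem -> 2pm, Kickoff -> 2pm, Sync -> 1pm, OffsitePrep -> 1pm).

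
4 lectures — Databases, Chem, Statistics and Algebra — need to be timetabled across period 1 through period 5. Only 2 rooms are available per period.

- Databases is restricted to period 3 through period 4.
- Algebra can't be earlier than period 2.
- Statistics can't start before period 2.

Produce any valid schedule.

Algebra in period 2; Databases in period 3; Statistics in period 2; Chem in period 1

Checking: Algebra=period 2 in [period 2,period 5]; Statistics=period 2 in [period 2,period 5]; Databases=period 3 in [period 3,period 4]; max 2 per period (cap 2).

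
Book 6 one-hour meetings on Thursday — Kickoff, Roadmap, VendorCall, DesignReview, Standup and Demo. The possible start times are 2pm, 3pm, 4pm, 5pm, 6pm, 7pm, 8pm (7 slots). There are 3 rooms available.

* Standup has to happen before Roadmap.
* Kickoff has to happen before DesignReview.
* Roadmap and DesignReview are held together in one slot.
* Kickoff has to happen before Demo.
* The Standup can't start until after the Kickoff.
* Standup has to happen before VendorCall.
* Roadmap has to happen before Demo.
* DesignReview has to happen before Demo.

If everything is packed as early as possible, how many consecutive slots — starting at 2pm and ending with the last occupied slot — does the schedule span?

The precedence chain requires at least 4 distinct slots.
With at most 3 per slot and 6 meetings, at least 2 slots are needed.
4 works (last occupied slot: 5pm): for example VendorCall -> 4pm; Roadmap -> 4pm; Kickoff -> 2pm; DesignReview -> 4pm; Demo -> 5pm; Standup -> 3pm.

4 slots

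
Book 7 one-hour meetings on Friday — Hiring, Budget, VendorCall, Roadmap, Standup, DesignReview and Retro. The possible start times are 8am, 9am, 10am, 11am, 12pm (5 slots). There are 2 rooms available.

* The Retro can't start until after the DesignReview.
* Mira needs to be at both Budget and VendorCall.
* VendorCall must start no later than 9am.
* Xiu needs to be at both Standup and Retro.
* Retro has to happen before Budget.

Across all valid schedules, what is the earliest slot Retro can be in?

Precedence pushes Retro to at least 9am; downstream work caps Retro at 11am.
Retro at 9am is achievable: Budget in 10am, Standup in 11am, Roadmap in 10am, DesignReview in 8am, Retro in 9am, VendorCall in 8am, Hiring in 9am.

9am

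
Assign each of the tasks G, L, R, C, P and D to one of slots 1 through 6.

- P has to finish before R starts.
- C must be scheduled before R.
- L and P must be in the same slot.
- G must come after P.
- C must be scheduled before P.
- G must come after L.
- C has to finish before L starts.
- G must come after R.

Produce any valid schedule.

C in 1, G in 4, P in 2, R in 3, D in 1, L in 2

Checking: L(2) before G(4); P(2) before G(4); C(1) before P(2); C(1) before R(3); P(2) before R(3); R(3) before G(4); C(1) before L(2); L = P = 2.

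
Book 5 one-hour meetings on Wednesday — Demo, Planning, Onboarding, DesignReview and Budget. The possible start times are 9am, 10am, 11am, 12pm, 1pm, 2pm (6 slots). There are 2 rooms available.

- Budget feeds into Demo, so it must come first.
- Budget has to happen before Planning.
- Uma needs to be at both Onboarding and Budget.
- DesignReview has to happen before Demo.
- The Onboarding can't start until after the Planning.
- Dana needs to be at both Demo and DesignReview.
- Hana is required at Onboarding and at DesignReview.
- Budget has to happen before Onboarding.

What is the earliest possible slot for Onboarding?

11am

Precedence pushes Onboarding to at least 11am.
Onboarding at 11am is achievable: DesignReview=9am; Budget=9am; Planning=10am; Onboarding=11am; Demo=10am.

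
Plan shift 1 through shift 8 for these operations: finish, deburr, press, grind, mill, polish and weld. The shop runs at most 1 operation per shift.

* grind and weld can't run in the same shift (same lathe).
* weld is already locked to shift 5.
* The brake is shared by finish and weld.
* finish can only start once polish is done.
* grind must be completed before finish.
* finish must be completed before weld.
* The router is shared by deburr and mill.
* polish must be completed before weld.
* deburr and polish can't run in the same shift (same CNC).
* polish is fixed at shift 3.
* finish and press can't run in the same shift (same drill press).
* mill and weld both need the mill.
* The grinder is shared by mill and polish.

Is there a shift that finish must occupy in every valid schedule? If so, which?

polish is fixed at shift 3 and must come before finish, so finish is at least shift 4.
weld is fixed at shift 5 and must come after finish, so finish is at most shift 4.
So finish must be shift 4.

shift 4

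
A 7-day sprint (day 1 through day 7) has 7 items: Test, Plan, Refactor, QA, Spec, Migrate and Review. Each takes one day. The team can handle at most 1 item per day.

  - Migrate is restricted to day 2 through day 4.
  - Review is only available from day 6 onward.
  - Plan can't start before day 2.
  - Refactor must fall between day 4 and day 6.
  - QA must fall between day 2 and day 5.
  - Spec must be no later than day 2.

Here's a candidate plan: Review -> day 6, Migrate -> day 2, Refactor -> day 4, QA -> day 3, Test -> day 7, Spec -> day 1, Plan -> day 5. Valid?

Spec must be no later than day 2 — holds.
Migrate is restricted to day 2 through day 4 — holds.
The team can handle at most 1 item per day — holds.
Plan can't start before day 2 — holds.
QA must fall between day 2 and day 5 — holds.
Refactor must fall between day 4 and day 6 — holds.
Review is only available from day 6 onward — holds.

Yes, all constraints hold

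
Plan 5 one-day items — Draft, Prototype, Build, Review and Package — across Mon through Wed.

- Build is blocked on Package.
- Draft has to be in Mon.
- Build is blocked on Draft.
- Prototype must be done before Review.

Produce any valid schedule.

Prototype=Mon, Build=Tue, Draft=Mon, Package=Mon, Review=Tue

Checking: Prototype(Mon) before Review(Tue); Draft(Mon) before Build(Tue); Package(Mon) before Build(Tue); Draft=Mon in [Mon,Mon].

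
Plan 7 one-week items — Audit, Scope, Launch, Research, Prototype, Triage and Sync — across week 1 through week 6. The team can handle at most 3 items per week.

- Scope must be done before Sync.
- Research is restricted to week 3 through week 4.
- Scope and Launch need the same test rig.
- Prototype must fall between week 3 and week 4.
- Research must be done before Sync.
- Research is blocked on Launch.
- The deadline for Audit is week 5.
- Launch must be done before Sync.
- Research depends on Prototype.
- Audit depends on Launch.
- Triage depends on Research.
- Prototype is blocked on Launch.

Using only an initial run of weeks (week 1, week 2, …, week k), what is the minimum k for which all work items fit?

The precedence chain requires at least 4 distinct weeks.
With at most 3 per week and 7 work items, at least 3 weeks are needed.
Propagating the time windows through the other constraints, Triage can't land before week 5, so the schedule must run through at least week 5.
5 works (last occupied week: week 5): for example Research=week 4, Sync=week 5, Audit=week 2, Prototype=week 3, Triage=week 5, Scope=week 2, Launch=week 1.

5 weeks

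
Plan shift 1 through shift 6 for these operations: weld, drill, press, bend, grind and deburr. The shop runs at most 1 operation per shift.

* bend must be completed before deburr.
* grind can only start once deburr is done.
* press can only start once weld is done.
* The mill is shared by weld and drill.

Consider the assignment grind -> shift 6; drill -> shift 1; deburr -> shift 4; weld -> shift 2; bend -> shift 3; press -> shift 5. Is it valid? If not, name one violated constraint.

Yes

bend must be completed before deburr — holds.
grind can only start once deburr is done — holds.
press can only start once weld is done — holds.
The mill is shared by weld and drill — holds.
The shop runs at most 1 operation per shift — holds.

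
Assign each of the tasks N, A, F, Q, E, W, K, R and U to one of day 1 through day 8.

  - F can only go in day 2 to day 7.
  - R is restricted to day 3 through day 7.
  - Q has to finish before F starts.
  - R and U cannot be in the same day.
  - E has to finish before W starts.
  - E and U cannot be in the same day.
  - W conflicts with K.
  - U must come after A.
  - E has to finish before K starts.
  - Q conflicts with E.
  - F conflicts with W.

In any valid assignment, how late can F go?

day 7

F is available from day 2; F's own window allows nothing later than day 7.
F at day 7 is achievable: R=day 3, Q=day 2, W=day 2, A=day 1, N=day 1, F=day 7, E=day 1, U=day 2, K=day 3.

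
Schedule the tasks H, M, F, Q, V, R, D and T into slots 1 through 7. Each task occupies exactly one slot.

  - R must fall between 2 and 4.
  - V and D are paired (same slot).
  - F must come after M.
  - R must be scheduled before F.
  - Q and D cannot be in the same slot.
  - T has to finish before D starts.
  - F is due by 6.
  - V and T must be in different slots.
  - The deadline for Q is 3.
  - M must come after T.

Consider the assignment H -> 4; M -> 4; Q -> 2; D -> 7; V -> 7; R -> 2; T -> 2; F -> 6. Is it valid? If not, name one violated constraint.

Yes

T has to finish before D starts — holds.
M must come after T — holds.
V and D are paired (same slot) — holds.
F is due by 6 — holds.
Q and D cannot be in the same slot — holds.
R must fall between 2 and 4 — holds.
The deadline for Q is 3 — holds.
F must come after M — holds.
V and T must be in different slots — holds.
R must be scheduled before F — holds.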